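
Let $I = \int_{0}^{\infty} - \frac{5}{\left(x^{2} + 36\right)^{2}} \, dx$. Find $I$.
$- \frac{5 \pi}{864}$

Start from the standard arctangent integral
$$J(a) = \int_{0}^{\infty} - \frac{5}{a^{2} + x^{2}} \, dx = - \frac{5 \pi}{2 a}.$$

Differentiating under the integral sign with respect to $a$,
$$\frac{dJ}{da} = \int_{0}^{\infty} \frac{10 a}{\left(a^{2} + x^{2}\right)^{2}} \, dx = \frac{5 \pi}{2 a^{2}},$$
so $\int_{0}^{\infty} - \frac{5}{\left(a^{2} + x^{2}\right)^{2}} \, dx = - \frac{5 \pi}{4 a^{3}}$.

Setting $a = 6$:
$$I = - \frac{5 \pi}{864}.$$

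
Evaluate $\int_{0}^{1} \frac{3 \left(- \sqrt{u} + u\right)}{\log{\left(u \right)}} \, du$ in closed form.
$\log{\left(\frac{64}{27} \right)}$

Consider the one-parameter family: let $I(a) = \int_{0}^{1} \frac{3 \left(- \sqrt{u} + u^{a}\right)}{\log{\left(u \right)}} \, du$.

Since $\dfrac{\partial}{\partial a}\,u^{a} = u^{a} \ln u$, the $\ln u$ in the denominator cancels and
$$\frac{dI}{da} = \int_{0}^{1} 3 u^{a} \, du = 3 \left[\frac{u^{a+1}}{a+1}\right]_0^1 = \frac{3}{a + 1}.$$

Integrating with respect to $a$ gives $I(a) = \log{\left(\frac{8 \left(a + 1\right)^{3}}{27} \right)} + C$.

At $a = \frac{1}{2}$ the integrand is identically $0$, so $I(\frac{1}{2}) = 0$. The closed form gives $0$, hence $C = 0$.

Setting $a = 1$:
$$I = \log{\left(\frac{64}{27} \right)}.$$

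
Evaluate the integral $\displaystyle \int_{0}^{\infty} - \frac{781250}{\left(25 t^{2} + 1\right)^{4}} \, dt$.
$- \frac{390625 \pi}{16}$

Begin with the known result
$$J(a) = \int_{0}^{\infty} - \frac{2}{a^{2} + t^{2}} \, dt = - \frac{\pi}{a}.$$

Differentiating under the integral sign with respect to $a$,
$$\frac{dJ}{da} = \int_{0}^{\infty} \frac{4 a}{\left(a^{2} + t^{2}\right)^{2}} \, dt = \frac{\pi}{a^{2}},$$
so $\int_{0}^{\infty} - \frac{2}{\left(a^{2} + t^{2}\right)^{2}} \, dt = - \frac{\pi}{2 a^{3}}$.

Repeating — each differentiation of $1/(t^2+a^2)^j$ produces $-2ja/(t^2+a^2)^{j+1}$ — and dividing through by $-2ja$ at each step yields, after $3$ differentiations in total,
$$\int_{0}^{\infty} - \frac{2}{\left(a^{2} + t^{2}\right)^{4}} \, dt = - \frac{5 \pi}{16 a^{7}}.$$

Setting $a = \frac{1}{5}$:
$$I = - \frac{390625 \pi}{16}.$$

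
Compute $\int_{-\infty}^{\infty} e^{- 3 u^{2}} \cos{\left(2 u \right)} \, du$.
$\frac{\sqrt{3} \sqrt{\pi}}{3 e^{\frac{1}{3}}}$

Treat the cosine frequency as a parameter and define $I(b) = \int_{-\infty}^{\infty} e^{- 3 u^{2}} \cos{\left(b u \right)} \, du$.

Differentiating under the integral sign,
$$I'(b) = \int_{-\infty}^{\infty} - u e^{- 3 u^{2}} \sin{\left(b u \right)} \, du.$$

Integrate $\int_{-\infty}^{\infty} u \sin(b u)\, e^{- 3 u^{2}}\, du$ by parts with $w = \sin(b u)$ and $dv = u\, e^{- 3 u^{2}}\, du$, giving $v = - \frac{e^{- 3 u^{2}}}{6}$. The boundary term vanishes and
$$\int_{-\infty}^{\infty} u \sin(b u)\, e^{- 3 u^{2}}\, du = \frac{b}{6} \int_{-\infty}^{\infty} \cos(b u)\, e^{- 3 u^{2}}\, du,$$
so $I'(b) = - \frac{b}{6}\, I(b)$.

This is a separable first-order ODE; solving with the initial condition $I(0) = \int_{-\infty}^{\infty} e^{- 3 u^{2}}\,du = \frac{\sqrt{3} \sqrt{\pi}}{3}$ gives
$$I(b) = \frac{\sqrt{3} \sqrt{\pi} e^{- \frac{b^{2}}{12}}}{3}.$$

Setting $b = 2$:
$$I = \frac{\sqrt{3} \sqrt{\pi}}{3 e^{\frac{1}{3}}}.$$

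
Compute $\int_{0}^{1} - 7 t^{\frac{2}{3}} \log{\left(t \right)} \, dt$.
$\frac{63}{25}$

Begin with the known integral
$$J(a) = \int_{0}^{1} - 7 t^{a} \, dt = - \frac{7}{a + 1}.$$

Differentiating under the integral sign brings down a factor of $\ln t$:
$$\frac{dJ}{da} = \int_{0}^{1} - 7 t^{a} \log{\left(t \right)} \, dt = \frac{7}{\left(a + 1\right)^{2}}.$$

The integral on the left is $I$, so $I = \frac{7}{\left(a + 1\right)^{2}}$.

Setting $a = \frac{2}{3}$:
$$I = \frac{63}{25}.$$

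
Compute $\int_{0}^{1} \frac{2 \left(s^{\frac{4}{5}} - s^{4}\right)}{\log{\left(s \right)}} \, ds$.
$\log{\left(\frac{81}{625} \right)}$

Replace the exponent $\frac{4}{5}$ by a parameter $a$: let $I(a) = \int_{0}^{1} \frac{2 \left(- s^{4} + s^{a}\right)}{\log{\left(s \right)}} \, ds$.

Since $\dfrac{\partial}{\partial a}\,s^{a} = s^{a} \ln s$, the $\ln s$ in the denominator cancels and
$$\frac{dI}{da} = \int_{0}^{1} 2 s^{a} \, ds = 2 \left[\frac{s^{a+1}}{a+1}\right]_0^1 = \frac{2}{a + 1}.$$

Integrating with respect to $a$ gives $I(a) = \log{\left(\frac{\left(a + 1\right)^{2}}{25} \right)} + C$.

At $a = 4$ the integrand is identically $0$, so $I(4) = 0$. The closed form gives $0$, hence $C = 0$.

Setting $a = \frac{4}{5}$:
$$I = \log{\left(\frac{81}{625} \right)}.$$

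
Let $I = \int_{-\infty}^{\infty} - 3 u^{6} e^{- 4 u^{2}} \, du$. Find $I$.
$- \frac{45 \sqrt{\pi}}{1024}$

Start from the elementary integral
$$J(a) = \int_{-\infty}^{\infty} - 3 e^{- a u^{2}} \, du = - \frac{3 \sqrt{\pi}}{\sqrt{a}}.$$

Differentiating under the integral sign brings down a factor of $(-u^2)$:
$$\frac{dJ}{da} = \int_{-\infty}^{\infty} 3 u^{2} e^{- a u^{2}} \, du = \frac{3 \sqrt{\pi}}{2 a^{\frac{3}{2}}}.$$

Repeating $3$ times in total — each differentiation brings down another $(-u^2)$ — gives
$$\frac{d^{3}J}{da^{3}} = \int_{-\infty}^{\infty} 3 u^{6} e^{- a u^{2}} \, du = \frac{45 \sqrt{\pi}}{8 a^{\frac{7}{2}}},$$
and the integrand here is $(-1)^{3}$ times the target integrand, so $I = (-1)^{3}\,\frac{d^{3}J}{da^{3}} = - \frac{45 \sqrt{\pi}}{8 a^{\frac{7}{2}}}$.

Setting $a = 4$:
$$I = - \frac{45 \sqrt{\pi}}{1024}.$$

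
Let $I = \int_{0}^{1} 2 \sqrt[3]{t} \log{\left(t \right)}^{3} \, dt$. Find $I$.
$- \frac{243}{64}$

Start from the elementary integral
$$J(a) = \int_{0}^{1} 2 t^{a} \, dt = \frac{2}{a + 1}.$$

Differentiating under the integral sign brings down a factor of $\ln t$:
$$\frac{dJ}{da} = \int_{0}^{1} 2 t^{a} \log{\left(t \right)} \, dt = - \frac{2}{\left(a + 1\right)^{2}}.$$

Repeating $3$ times in total — each differentiation brings down another $\ln t$ — gives
$$\frac{d^{3}J}{da^{3}} = \int_{0}^{1} 2 t^{a} \log{\left(t \right)}^{3} \, dt = - \frac{12}{\left(a + 1\right)^{4}},$$
and the integrand here is exactly the target integrand, so $I = - \frac{12}{\left(a + 1\right)^{4}}$.

Setting $a = \frac{1}{3}$:
$$I = - \frac{243}{64}.$$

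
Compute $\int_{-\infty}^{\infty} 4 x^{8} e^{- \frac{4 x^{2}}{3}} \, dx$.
$\frac{8505 \sqrt{3} \sqrt{\pi}}{2048}$

Consider the simpler parametrised integral
$$J(a) = \int_{-\infty}^{\infty} 4 e^{- a x^{2}} \, dx = \frac{4 \sqrt{\pi}}{\sqrt{a}}.$$

Differentiating under the integral sign brings down a factor of $(-x^2)$:
$$\frac{dJ}{da} = \int_{-\infty}^{\infty} - 4 x^{2} e^{- a x^{2}} \, dx = - \frac{2 \sqrt{\pi}}{a^{\frac{3}{2}}}.$$

Repeating $4$ times in total — each differentiation brings down another $(-x^2)$ — gives
$$\frac{d^{4}J}{da^{4}} = \int_{-\infty}^{\infty} 4 x^{8} e^{- a x^{2}} \, dx = \frac{105 \sqrt{\pi}}{4 a^{\frac{9}{2}}},$$
and the integrand here is exactly the target integrand, so $I = \frac{105 \sqrt{\pi}}{4 a^{\frac{9}{2}}}$.

Setting $a = \frac{4}{3}$:
$$I = \frac{8505 \sqrt{3} \sqrt{\pi}}{2048}.$$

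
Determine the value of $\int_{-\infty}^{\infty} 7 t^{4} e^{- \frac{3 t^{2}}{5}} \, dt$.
$\frac{175 \sqrt{15} \sqrt{\pi}}{36}$

Consider the simpler parametrised integral
$$J(a) = \int_{-\infty}^{\infty} 7 e^{- a t^{2}} \, dt = \frac{7 \sqrt{\pi}}{\sqrt{a}}.$$

Differentiating under the integral sign brings down a factor of $(-t^2)$:
$$\frac{dJ}{da} = \int_{-\infty}^{\infty} - 7 t^{2} e^{- a t^{2}} \, dt = - \frac{7 \sqrt{\pi}}{2 a^{\frac{3}{2}}}.$$

Repeating twice in total — each differentiation brings down another $(-t^2)$ — gives
$$\frac{d^{2}J}{da^{2}} = \int_{-\infty}^{\infty} 7 t^{4} e^{- a t^{2}} \, dt = \frac{21 \sqrt{\pi}}{4 a^{\frac{5}{2}}},$$
and the integrand here is exactly the target integrand, so $I = \frac{21 \sqrt{\pi}}{4 a^{\frac{5}{2}}}$.

Setting $a = \frac{3}{5}$:
$$I = \frac{175 \sqrt{15} \sqrt{\pi}}{36}.$$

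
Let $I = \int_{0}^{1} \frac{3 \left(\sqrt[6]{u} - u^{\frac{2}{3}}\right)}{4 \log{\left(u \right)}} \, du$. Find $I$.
$- \frac{3 \log{\left(10 \right)}}{4} + \frac{3 \log{\left(7 \right)}}{4}$

Introduce a parameter $a$ in the exponent: let $I(a) = \int_{0}^{1} \frac{3 \left(- u^{\frac{2}{3}} + u^{a}\right)}{4 \log{\left(u \right)}} \, du$.

Since $\dfrac{\partial}{\partial a}\,u^{a} = u^{a} \ln u$, the $\ln u$ in the denominator cancels and
$$\frac{dI}{da} = \int_{0}^{1} \frac{3}{4} u^{a} \, du = \frac{3}{4} \left[\frac{u^{a+1}}{a+1}\right]_0^1 = \frac{3}{4 \left(a + 1\right)}.$$

Integrating with respect to $a$ gives $I(a) = \log{\left(\frac{3^{\frac{3}{4}} \sqrt[4]{5} \left(a + 1\right)^{\frac{3}{4}}}{5} \right)} + C$.

At $a = \frac{2}{3}$ the integrand is identically $0$, so $I(\frac{2}{3}) = 0$. The closed form gives $0$, hence $C = 0$.

Setting $a = \frac{1}{6}$:
$$I = - \frac{3 \log{\left(10 \right)}}{4} + \frac{3 \log{\left(7 \right)}}{4}.$$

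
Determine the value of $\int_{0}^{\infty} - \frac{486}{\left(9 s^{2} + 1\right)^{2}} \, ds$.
$- \frac{81 \pi}{2}$

Start from the standard arctangent integral
$$J(a) = \int_{0}^{\infty} - \frac{6}{a^{2} + s^{2}} \, ds = - \frac{3 \pi}{a}.$$

Differentiating under the integral sign with respect to $a$,
$$\frac{dJ}{da} = \int_{0}^{\infty} \frac{12 a}{\left(a^{2} + s^{2}\right)^{2}} \, ds = \frac{3 \pi}{a^{2}},$$
so $\int_{0}^{\infty} - \frac{6}{\left(a^{2} + s^{2}\right)^{2}} \, ds = - \frac{3 \pi}{2 a^{3}}$.

Setting $a = \frac{1}{3}$:
$$I = - \frac{81 \pi}{2}.$$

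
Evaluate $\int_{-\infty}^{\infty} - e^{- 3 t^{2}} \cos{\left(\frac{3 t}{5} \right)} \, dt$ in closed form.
$- \frac{\sqrt{3} \sqrt{\pi}}{3 e^{\frac{3}{100}}}$

Let $b$ denote the cosine frequency and define $I(b) = \int_{-\infty}^{\infty} - e^{- 3 t^{2}} \cos{\left(b t \right)} \, dt$.

Differentiating under the integral sign,
$$I'(b) = \int_{-\infty}^{\infty} t e^{- 3 t^{2}} \sin{\left(b t \right)} \, dt.$$

Integrate $\int_{-\infty}^{\infty} t \sin(b t)\, e^{- 3 t^{2}}\, dt$ by parts with $u = \sin(b t)$ and $dv = t\, e^{- 3 t^{2}}\, dt$, giving $v = - \frac{e^{- 3 t^{2}}}{6}$. The boundary term vanishes and
$$\int_{-\infty}^{\infty} t \sin(b t)\, e^{- 3 t^{2}}\, dt = \frac{b}{6} \int_{-\infty}^{\infty} \cos(b t)\, e^{- 3 t^{2}}\, dt,$$
so $I'(b) = - \frac{b}{6}\, I(b)$.

This is a separable first-order ODE; solving with the initial condition $I(0) = \int_{-\infty}^{\infty} - e^{- 3 t^{2}}\,dt = - \frac{\sqrt{3} \sqrt{\pi}}{3}$ gives
$$I(b) = - \frac{\sqrt{3} \sqrt{\pi} e^{- \frac{b^{2}}{12}}}{3}.$$

Setting $b = \frac{3}{5}$:
$$I = - \frac{\sqrt{3} \sqrt{\pi}}{3 e^{\frac{3}{100}}}.$$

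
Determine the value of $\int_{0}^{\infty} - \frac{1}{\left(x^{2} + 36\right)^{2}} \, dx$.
$- \frac{\pi}{864}$

Recall the elementary integral
$$J(a) = \int_{0}^{\infty} - \frac{1}{a^{2} + x^{2}} \, dx = - \frac{\pi}{2 a}.$$

Differentiating under the integral sign with respect to $a$,
$$\frac{dJ}{da} = \int_{0}^{\infty} \frac{2 a}{\left(a^{2} + x^{2}\right)^{2}} \, dx = \frac{\pi}{2 a^{2}},$$
so $\int_{0}^{\infty} - \frac{1}{\left(a^{2} + x^{2}\right)^{2}} \, dx = - \frac{\pi}{4 a^{3}}$.

Setting $a = 6$:
$$I = - \frac{\pi}{864}.$$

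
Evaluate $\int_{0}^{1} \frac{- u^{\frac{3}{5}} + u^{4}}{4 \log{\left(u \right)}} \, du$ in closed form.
$- \frac{3 \log{\left(2 \right)}}{4} + \frac{\log{\left(5 \right)}}{2}$

Introduce a parameter $a$ in the exponent: let $I(a) = \int_{0}^{1} \frac{u^{4} - u^{a}}{4 \log{\left(u \right)}} \, du$.

Since $\dfrac{\partial}{\partial a}\,u^{a} = u^{a} \ln u$, the $\ln u$ in the denominator cancels and
$$\frac{dI}{da} = \int_{0}^{1} - \frac{1}{4} u^{a} \, du = - \frac{1}{4} \left[\frac{u^{a+1}}{a+1}\right]_0^1 = - \frac{1}{4 a + 4}.$$

Integrating with respect to $a$ gives $I(a) = - \frac{\log{\left(a + 1 \right)}}{4} + \frac{\log{\left(5 \right)}}{4} + C$.

At $a = 4$ the integrand is identically $0$, so $I(4) = 0$. The closed form gives $0$, hence $C = 0$.

Setting $a = \frac{3}{5}$:
$$I = - \frac{3 \log{\left(2 \right)}}{4} + \frac{\log{\left(5 \right)}}{2}.$$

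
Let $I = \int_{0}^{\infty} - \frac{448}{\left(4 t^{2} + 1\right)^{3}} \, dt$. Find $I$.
$- 42 \pi$

Recall the elementary integral
$$J(a) = \int_{0}^{\infty} - \frac{7}{a^{2} + t^{2}} \, dt = - \frac{7 \pi}{2 a}.$$

Differentiating under the integral sign with respect to $a$,
$$\frac{dJ}{da} = \int_{0}^{\infty} \frac{14 a}{\left(a^{2} + t^{2}\right)^{2}} \, dt = \frac{7 \pi}{2 a^{2}},$$
so $\int_{0}^{\infty} - \frac{7}{\left(a^{2} + t^{2}\right)^{2}} \, dt = - \frac{7 \pi}{4 a^{3}}$.

Repeating — each differentiation of $1/(t^2+a^2)^j$ produces $-2ja/(t^2+a^2)^{j+1}$ — and dividing through by $-2ja$ at each step yields, after $2$ differentiations in total,
$$\int_{0}^{\infty} - \frac{7}{\left(a^{2} + t^{2}\right)^{3}} \, dt = - \frac{21 \pi}{16 a^{5}}.$$

Setting $a = \frac{1}{2}$:
$$I = - 42 \pi.$$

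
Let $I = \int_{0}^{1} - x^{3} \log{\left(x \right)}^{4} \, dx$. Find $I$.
$- \frac{3}{128}$

Start from the elementary integral
$$J(a) = \int_{0}^{1} - x^{a} \, dx = - \frac{1}{a + 1}.$$

Differentiating under the integral sign brings down a factor of $\ln x$:
$$\frac{dJ}{da} = \int_{0}^{1} - x^{a} \log{\left(x \right)} \, dx = \frac{1}{\left(a + 1\right)^{2}}.$$

Repeating $4$ times in total — each differentiation brings down another $\ln x$ — gives
$$\frac{d^{4}J}{da^{4}} = \int_{0}^{1} - x^{a} \log{\left(x \right)}^{4} \, dx = - \frac{24}{\left(a + 1\right)^{5}},$$
and the integrand here is exactly the target integrand, so $I = - \frac{24}{\left(a + 1\right)^{5}}$.

Setting $a = 3$:
$$I = - \frac{3}{128}.$$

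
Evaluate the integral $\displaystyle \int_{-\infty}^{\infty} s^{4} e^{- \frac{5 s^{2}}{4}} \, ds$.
$\frac{24 \sqrt{5} \sqrt{\pi}}{125}$

Consider the simpler parametrised integral
$$J(a) = \int_{-\infty}^{\infty} e^{- a s^{2}} \, ds = \frac{\sqrt{\pi}}{\sqrt{a}}.$$

Differentiating under the integral sign brings down a factor of $(-s^2)$:
$$\frac{dJ}{da} = \int_{-\infty}^{\infty} - s^{2} e^{- a s^{2}} \, ds = - \frac{\sqrt{\pi}}{2 a^{\frac{3}{2}}}.$$

Repeating twice in total — each differentiation brings down another $(-s^2)$ — gives
$$\frac{d^{2}J}{da^{2}} = \int_{-\infty}^{\infty} s^{4} e^{- a s^{2}} \, ds = \frac{3 \sqrt{\pi}}{4 a^{\frac{5}{2}}},$$
and the integrand here is exactly the target integrand, so $I = \frac{3 \sqrt{\pi}}{4 a^{\frac{5}{2}}}$.

Setting $a = \frac{5}{4}$:
$$I = \frac{24 \sqrt{5} \sqrt{\pi}}{125}.$$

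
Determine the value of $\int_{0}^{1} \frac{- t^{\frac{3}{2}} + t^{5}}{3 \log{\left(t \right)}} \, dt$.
$- \frac{\log{\left(5 \right)}}{3} + \frac{\log{\left(2 \right)}}{3} + \frac{\log{\left(6 \right)}}{3}$

Replace the exponent $5$ by a parameter $a$: let $I(a) = \int_{0}^{1} \frac{- t^{\frac{3}{2}} + t^{a}}{3 \log{\left(t \right)}} \, dt$.

Since $\dfrac{\partial}{\partial a}\,t^{a} = t^{a} \ln t$, the $\ln t$ in the denominator cancels and
$$\frac{dI}{da} = \int_{0}^{1} \frac{1}{3} t^{a} \, dt = \frac{1}{3} \left[\frac{t^{a+1}}{a+1}\right]_0^1 = \frac{1}{3 \left(a + 1\right)}.$$

Integrating with respect to $a$ gives $I(a) = \frac{\log{\left(a + 1 \right)}}{3} - \frac{\log{\left(5 \right)}}{3} + \frac{\log{\left(2 \right)}}{3} + C$.

At $a = \frac{3}{2}$ the integrand is identically $0$, so $I(\frac{3}{2}) = 0$. The closed form gives $0$, hence $C = 0$.

Setting $a = 5$:
$$I = - \frac{\log{\left(5 \right)}}{3} + \frac{\log{\left(2 \right)}}{3} + \frac{\log{\left(6 \right)}}{3}.$$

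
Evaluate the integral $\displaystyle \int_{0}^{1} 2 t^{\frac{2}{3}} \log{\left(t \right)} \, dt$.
$- \frac{18}{25}$

Start from the elementary integral
$$J(a) = \int_{0}^{1} 2 t^{a} \, dt = \frac{2}{a + 1}.$$

Differentiating under the integral sign brings down a factor of $\ln t$:
$$\frac{dJ}{da} = \int_{0}^{1} 2 t^{a} \log{\left(t \right)} \, dt = - \frac{2}{\left(a + 1\right)^{2}}.$$

The integral on the left is $I$, so $I = - \frac{2}{\left(a + 1\right)^{2}}$.

Setting $a = \frac{2}{3}$:
$$I = - \frac{18}{25}.$$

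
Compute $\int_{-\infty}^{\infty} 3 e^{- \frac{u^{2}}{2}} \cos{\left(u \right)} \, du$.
$\frac{3 \sqrt{2} \sqrt{\pi}}{e^{\frac{1}{2}}}$

Let $b$ denote the cosine frequency and define $I(b) = \int_{-\infty}^{\infty} 3 e^{- \frac{u^{2}}{2}} \cos{\left(b u \right)} \, du$.

Differentiating under the integral sign,
$$I'(b) = \int_{-\infty}^{\infty} - 3 u e^{- \frac{u^{2}}{2}} \sin{\left(b u \right)} \, du.$$

Integrate $\int_{-\infty}^{\infty} u \sin(b u)\, e^{- \frac{u^{2}}{2}}\, du$ by parts with $w = \sin(b u)$ and $dv = u\, e^{- \frac{u^{2}}{2}}\, du$, giving $v = - e^{- \frac{u^{2}}{2}}$. The boundary term vanishes and
$$\int_{-\infty}^{\infty} u \sin(b u)\, e^{- \frac{u^{2}}{2}}\, du = b \int_{-\infty}^{\infty} \cos(b u)\, e^{- \frac{u^{2}}{2}}\, du,$$
so $I'(b) = - b\, I(b)$.

This is a separable first-order ODE; solving with the initial condition $I(0) = \int_{-\infty}^{\infty} 3 e^{- \frac{u^{2}}{2}}\,du = 3 \sqrt{2} \sqrt{\pi}$ gives
$$I(b) = 3 \sqrt{2} \sqrt{\pi} e^{- \frac{b^{2}}{2}}.$$

Setting $b = 1$:
$$I = \frac{3 \sqrt{2} \sqrt{\pi}}{e^{\frac{1}{2}}}.$$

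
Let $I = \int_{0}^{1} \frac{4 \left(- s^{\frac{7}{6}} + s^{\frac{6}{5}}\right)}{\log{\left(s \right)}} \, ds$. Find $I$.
$- \log{\left(\frac{17850625}{18974736} \right)}$

Replace the exponent $\frac{7}{6}$ by a parameter $a$: let $I(a) = \int_{0}^{1} \frac{4 \left(s^{\frac{6}{5}} - s^{a}\right)}{\log{\left(s \right)}} \, ds$.

Since $\dfrac{\partial}{\partial a}\,s^{a} = s^{a} \ln s$, the $\ln s$ in the denominator cancels and
$$\frac{dI}{da} = \int_{0}^{1} -4 s^{a} \, ds = -4 \left[\frac{s^{a+1}}{a+1}\right]_0^1 = - \frac{4}{a + 1}.$$

Integrating with respect to $a$ gives $I(a) = - \log{\left(\frac{625 \left(a + 1\right)^{4}}{14641} \right)} + C$.

At $a = \frac{6}{5}$ the integrand is identically $0$, so $I(\frac{6}{5}) = 0$. The closed form gives $0$, hence $C = 0$.

Setting $a = \frac{7}{6}$:
$$I = - \log{\left(\frac{17850625}{18974736} \right)}.$$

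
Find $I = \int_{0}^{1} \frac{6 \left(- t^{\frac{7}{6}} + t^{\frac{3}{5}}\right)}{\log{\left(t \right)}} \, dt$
$- \log{\left(\frac{75418890625}{12230590464} \right)}$

Introduce a parameter $a$ in the exponent: let $I(a) = \int_{0}^{1} \frac{6 \left(t^{\frac{3}{5}} - t^{a}\right)}{\log{\left(t \right)}} \, dt$.

Since $\dfrac{\partial}{\partial a}\,t^{a} = t^{a} \ln t$, the $\ln t$ in the denominator cancels and
$$\frac{dI}{da} = \int_{0}^{1} -6 t^{a} \, dt = -6 \left[\frac{t^{a+1}}{a+1}\right]_0^1 = - \frac{6}{a + 1}.$$

Integrating with respect to $a$ gives $I(a) = - \log{\left(\frac{15625 \left(a + 1\right)^{6}}{262144} \right)} + C$.

At $a = \frac{3}{5}$ the integrand is identically $0$, so $I(\frac{3}{5}) = 0$. The closed form gives $0$, hence $C = 0$.

Setting $a = \frac{7}{6}$:
$$I = - \log{\left(\frac{75418890625}{12230590464} \right)}.$$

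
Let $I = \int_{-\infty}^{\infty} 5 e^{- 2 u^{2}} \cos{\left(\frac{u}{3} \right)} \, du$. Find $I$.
$\frac{5 \sqrt{2} \sqrt{\pi}}{2 e^{\frac{1}{72}}}$

Treat the cosine frequency as a parameter and define $I(b) = \int_{-\infty}^{\infty} 5 e^{- 2 u^{2}} \cos{\left(b u \right)} \, du$.

Differentiating under the integral sign,
$$I'(b) = \int_{-\infty}^{\infty} - 5 u e^{- 2 u^{2}} \sin{\left(b u \right)} \, du.$$

Integrate $\int_{-\infty}^{\infty} u \sin(b u)\, e^{- 2 u^{2}}\, du$ by parts with $w = \sin(b u)$ and $dv = u\, e^{- 2 u^{2}}\, du$, giving $v = - \frac{e^{- 2 u^{2}}}{4}$. The boundary term vanishes and
$$\int_{-\infty}^{\infty} u \sin(b u)\, e^{- 2 u^{2}}\, du = \frac{b}{4} \int_{-\infty}^{\infty} \cos(b u)\, e^{- 2 u^{2}}\, du,$$
so $I'(b) = - \frac{b}{4}\, I(b)$.

This is a separable first-order ODE; solving with the initial condition $I(0) = \int_{-\infty}^{\infty} 5 e^{- 2 u^{2}}\,du = \frac{5 \sqrt{2} \sqrt{\pi}}{2}$ gives
$$I(b) = \frac{5 \sqrt{2} \sqrt{\pi} e^{- \frac{b^{2}}{8}}}{2}.$$

Setting $b = \frac{1}{3}$:
$$I = \frac{5 \sqrt{2} \sqrt{\pi}}{2 e^{\frac{1}{72}}}.$$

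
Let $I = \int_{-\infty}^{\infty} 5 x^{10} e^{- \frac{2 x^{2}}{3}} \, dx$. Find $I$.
$\frac{1148175 \sqrt{6} \sqrt{\pi}}{2048}$

Begin with the known integral
$$J(a) = \int_{-\infty}^{\infty} 5 e^{- a x^{2}} \, dx = \frac{5 \sqrt{\pi}}{\sqrt{a}}.$$

Differentiating under the integral sign brings down a factor of $(-x^2)$:
$$\frac{dJ}{da} = \int_{-\infty}^{\infty} - 5 x^{2} e^{- a x^{2}} \, dx = - \frac{5 \sqrt{\pi}}{2 a^{\frac{3}{2}}}.$$

Repeating $5$ times in total — each differentiation brings down another $(-x^2)$ — gives
$$\frac{d^{5}J}{da^{5}} = \int_{-\infty}^{\infty} - 5 x^{10} e^{- a x^{2}} \, dx = - \frac{4725 \sqrt{\pi}}{32 a^{\frac{11}{2}}},$$
and the integrand here is $(-1)^{5}$ times the target integrand, so $I = (-1)^{5}\,\frac{d^{5}J}{da^{5}} = \frac{4725 \sqrt{\pi}}{32 a^{\frac{11}{2}}}$.

Setting $a = \frac{2}{3}$:
$$I = \frac{1148175 \sqrt{6} \sqrt{\pi}}{2048}.$$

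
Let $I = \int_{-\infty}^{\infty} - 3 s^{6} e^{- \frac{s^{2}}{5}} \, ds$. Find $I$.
$- \frac{5625 \sqrt{5} \sqrt{\pi}}{8}$

Consider the simpler parametrised integral
$$J(a) = \int_{-\infty}^{\infty} - 3 e^{- a s^{2}} \, ds = - \frac{3 \sqrt{\pi}}{\sqrt{a}}.$$

Differentiating under the integral sign brings down a factor of $(-s^2)$:
$$\frac{dJ}{da} = \int_{-\infty}^{\infty} 3 s^{2} e^{- a s^{2}} \, ds = \frac{3 \sqrt{\pi}}{2 a^{\frac{3}{2}}}.$$

Repeating $3$ times in total — each differentiation brings down another $(-s^2)$ — gives
$$\frac{d^{3}J}{da^{3}} = \int_{-\infty}^{\infty} 3 s^{6} e^{- a s^{2}} \, ds = \frac{45 \sqrt{\pi}}{8 a^{\frac{7}{2}}},$$
and the integrand here is $(-1)^{3}$ times the target integrand, so $I = (-1)^{3}\,\frac{d^{3}J}{da^{3}} = - \frac{45 \sqrt{\pi}}{8 a^{\frac{7}{2}}}$.

Setting $a = \frac{1}{5}$:
$$I = - \frac{5625 \sqrt{5} \sqrt{\pi}}{8}.$$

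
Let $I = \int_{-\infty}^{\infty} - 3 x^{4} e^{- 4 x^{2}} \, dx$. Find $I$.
$- \frac{9 \sqrt{\pi}}{128}$

Start from the elementary integral
$$J(a) = \int_{-\infty}^{\infty} - 3 e^{- a x^{2}} \, dx = - \frac{3 \sqrt{\pi}}{\sqrt{a}}.$$

Differentiating under the integral sign brings down a factor of $(-x^2)$:
$$\frac{dJ}{da} = \int_{-\infty}^{\infty} 3 x^{2} e^{- a x^{2}} \, dx = \frac{3 \sqrt{\pi}}{2 a^{\frac{3}{2}}}.$$

Repeating twice in total — each differentiation brings down another $(-x^2)$ — gives
$$\frac{d^{2}J}{da^{2}} = \int_{-\infty}^{\infty} - 3 x^{4} e^{- a x^{2}} \, dx = - \frac{9 \sqrt{\pi}}{4 a^{\frac{5}{2}}},$$
and the integrand here is exactly the target integrand, so $I = - \frac{9 \sqrt{\pi}}{4 a^{\frac{5}{2}}}$.

Setting $a = 4$:
$$I = - \frac{9 \sqrt{\pi}}{128}.$$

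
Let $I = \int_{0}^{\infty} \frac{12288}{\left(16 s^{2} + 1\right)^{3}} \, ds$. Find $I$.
$576 \pi$

Start from the standard arctangent integral
$$J(a) = \int_{0}^{\infty} \frac{3}{a^{2} + s^{2}} \, ds = \frac{3 \pi}{2 a}.$$

Differentiating under the integral sign with respect to $a$,
$$\frac{dJ}{da} = \int_{0}^{\infty} - \frac{6 a}{\left(a^{2} + s^{2}\right)^{2}} \, ds = - \frac{3 \pi}{2 a^{2}},$$
so $\int_{0}^{\infty} \frac{3}{\left(a^{2} + s^{2}\right)^{2}} \, ds = \frac{3 \pi}{4 a^{3}}$.

Repeating — each differentiation of $1/(s^2+a^2)^j$ produces $-2ja/(s^2+a^2)^{j+1}$ — and dividing through by $-2ja$ at each step yields, after $2$ differentiations in total,
$$\int_{0}^{\infty} \frac{3}{\left(a^{2} + s^{2}\right)^{3}} \, ds = \frac{9 \pi}{16 a^{5}}.$$

Setting $a = \frac{1}{4}$:
$$I = 576 \pi.$$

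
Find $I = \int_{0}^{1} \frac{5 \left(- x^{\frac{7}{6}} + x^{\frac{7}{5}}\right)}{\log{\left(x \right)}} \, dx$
$- \log{\left(\frac{1160290625}{1934917632} \right)}$

Replace the exponent $\frac{7}{6}$ by a parameter $a$: let $I(a) = \int_{0}^{1} \frac{5 \left(x^{\frac{7}{5}} - x^{a}\right)}{\log{\left(x \right)}} \, dx$.

Since $\dfrac{\partial}{\partial a}\,x^{a} = x^{a} \ln x$, the $\ln x$ in the denominator cancels and
$$\frac{dI}{da} = \int_{0}^{1} -5 x^{a} \, dx = -5 \left[\frac{x^{a+1}}{a+1}\right]_0^1 = - \frac{5}{a + 1}.$$

Integrating with respect to $a$ gives $I(a) = - \log{\left(\frac{3125 \left(a + 1\right)^{5}}{248832} \right)} + C$.

At $a = \frac{7}{5}$ the integrand is identically $0$, so $I(\frac{7}{5}) = 0$. The closed form gives $0$, hence $C = 0$.

Setting $a = \frac{7}{6}$:
$$I = - \log{\left(\frac{1160290625}{1934917632} \right)}.$$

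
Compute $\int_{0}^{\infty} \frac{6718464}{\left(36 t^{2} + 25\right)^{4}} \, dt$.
$\frac{34992 \pi}{15625}$

Begin with the known result
$$J(a) = \int_{0}^{\infty} \frac{4}{a^{2} + t^{2}} \, dt = \frac{2 \pi}{a}.$$

Differentiating under the integral sign with respect to $a$,
$$\frac{dJ}{da} = \int_{0}^{\infty} - \frac{8 a}{\left(a^{2} + t^{2}\right)^{2}} \, dt = - \frac{2 \pi}{a^{2}},$$
so $\int_{0}^{\infty} \frac{4}{\left(a^{2} + t^{2}\right)^{2}} \, dt = \frac{\pi}{a^{3}}$.

Repeating — each differentiation of $1/(t^2+a^2)^j$ produces $-2ja/(t^2+a^2)^{j+1}$ — and dividing through by $-2ja$ at each step yields, after $3$ differentiations in total,
$$\int_{0}^{\infty} \frac{4}{\left(a^{2} + t^{2}\right)^{4}} \, dt = \frac{5 \pi}{8 a^{7}}.$$

Setting $a = \frac{5}{6}$:
$$I = \frac{34992 \pi}{15625}.$$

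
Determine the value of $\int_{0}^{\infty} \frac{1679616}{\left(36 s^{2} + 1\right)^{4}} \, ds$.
$43740 \pi$

Recall the elementary integral
$$J(a) = \int_{0}^{\infty} \frac{1}{a^{2} + s^{2}} \, ds = \frac{\pi}{2 a}.$$

Differentiating under the integral sign with respect to $a$,
$$\frac{dJ}{da} = \int_{0}^{\infty} - \frac{2 a}{\left(a^{2} + s^{2}\right)^{2}} \, ds = - \frac{\pi}{2 a^{2}},$$
so $\int_{0}^{\infty} \frac{1}{\left(a^{2} + s^{2}\right)^{2}} \, ds = \frac{\pi}{4 a^{3}}$.

Repeating — each differentiation of $1/(s^2+a^2)^j$ produces $-2ja/(s^2+a^2)^{j+1}$ — and dividing through by $-2ja$ at each step yields, after $3$ differentiations in total,
$$\int_{0}^{\infty} \frac{1}{\left(a^{2} + s^{2}\right)^{4}} \, ds = \frac{5 \pi}{32 a^{7}}.$$

Setting $a = \frac{1}{6}$:
$$I = 43740 \pi.$$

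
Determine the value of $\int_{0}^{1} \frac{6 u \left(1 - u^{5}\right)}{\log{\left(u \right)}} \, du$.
$\log{\left(\frac{64}{117649} \right)}$

Consider the one-parameter family: let $I(a) = \int_{0}^{1} \frac{6 \left(u - u^{a}\right)}{\log{\left(u \right)}} \, du$.

Since $\dfrac{\partial}{\partial a}\,u^{a} = u^{a} \ln u$, the $\ln u$ in the denominator cancels and
$$\frac{dI}{da} = \int_{0}^{1} -6 u^{a} \, du = -6 \left[\frac{u^{a+1}}{a+1}\right]_0^1 = - \frac{6}{a + 1}.$$

Integrating with respect to $a$ gives $I(a) = \log{\left(\frac{64}{\left(a + 1\right)^{6}} \right)} + C$.

At $a = 1$ the integrand is identically $0$, so $I(1) = 0$. The closed form gives $0$, hence $C = 0$.

Setting $a = 6$:
$$I = \log{\left(\frac{64}{117649} \right)}.$$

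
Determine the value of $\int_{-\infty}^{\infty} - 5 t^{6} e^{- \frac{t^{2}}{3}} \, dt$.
$- \frac{2025 \sqrt{3} \sqrt{\pi}}{8}$

Begin with the known integral
$$J(a) = \int_{-\infty}^{\infty} - 5 e^{- a t^{2}} \, dt = - \frac{5 \sqrt{\pi}}{\sqrt{a}}.$$

Differentiating under the integral sign brings down a factor of $(-t^2)$:
$$\frac{dJ}{da} = \int_{-\infty}^{\infty} 5 t^{2} e^{- a t^{2}} \, dt = \frac{5 \sqrt{\pi}}{2 a^{\frac{3}{2}}}.$$

Repeating $3$ times in total — each differentiation brings down another $(-t^2)$ — gives
$$\frac{d^{3}J}{da^{3}} = \int_{-\infty}^{\infty} 5 t^{6} e^{- a t^{2}} \, dt = \frac{75 \sqrt{\pi}}{8 a^{\frac{7}{2}}},$$
and the integrand here is $(-1)^{3}$ times the target integrand, so $I = (-1)^{3}\,\frac{d^{3}J}{da^{3}} = - \frac{75 \sqrt{\pi}}{8 a^{\frac{7}{2}}}$.

Setting $a = \frac{1}{3}$:
$$I = - \frac{2025 \sqrt{3} \sqrt{\pi}}{8}.$$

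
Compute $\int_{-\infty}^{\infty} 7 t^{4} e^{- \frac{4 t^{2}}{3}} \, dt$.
$\frac{189 \sqrt{3} \sqrt{\pi}}{128}$

Start from the elementary integral
$$J(a) = \int_{-\infty}^{\infty} 7 e^{- a t^{2}} \, dt = \frac{7 \sqrt{\pi}}{\sqrt{a}}.$$

Differentiating under the integral sign brings down a factor of $(-t^2)$:
$$\frac{dJ}{da} = \int_{-\infty}^{\infty} - 7 t^{2} e^{- a t^{2}} \, dt = - \frac{7 \sqrt{\pi}}{2 a^{\frac{3}{2}}}.$$

Repeating twice in total — each differentiation brings down another $(-t^2)$ — gives
$$\frac{d^{2}J}{da^{2}} = \int_{-\infty}^{\infty} 7 t^{4} e^{- a t^{2}} \, dt = \frac{21 \sqrt{\pi}}{4 a^{\frac{5}{2}}},$$
and the integrand here is exactly the target integrand, so $I = \frac{21 \sqrt{\pi}}{4 a^{\frac{5}{2}}}$.

Setting $a = \frac{4}{3}$:
$$I = \frac{189 \sqrt{3} \sqrt{\pi}}{128}.$$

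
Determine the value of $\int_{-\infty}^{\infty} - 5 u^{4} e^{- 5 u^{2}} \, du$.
$- \frac{3 \sqrt{5} \sqrt{\pi}}{100}$

Begin with the known integral
$$J(a) = \int_{-\infty}^{\infty} - 5 e^{- a u^{2}} \, du = - \frac{5 \sqrt{\pi}}{\sqrt{a}}.$$

Differentiating under the integral sign brings down a factor of $(-u^2)$:
$$\frac{dJ}{da} = \int_{-\infty}^{\infty} 5 u^{2} e^{- a u^{2}} \, du = \frac{5 \sqrt{\pi}}{2 a^{\frac{3}{2}}}.$$

Repeating twice in total — each differentiation brings down another $(-u^2)$ — gives
$$\frac{d^{2}J}{da^{2}} = \int_{-\infty}^{\infty} - 5 u^{4} e^{- a u^{2}} \, du = - \frac{15 \sqrt{\pi}}{4 a^{\frac{5}{2}}},$$
and the integrand here is exactly the target integrand, so $I = - \frac{15 \sqrt{\pi}}{4 a^{\frac{5}{2}}}$.

Setting $a = 5$:
$$I = - \frac{3 \sqrt{5} \sqrt{\pi}}{100}.$$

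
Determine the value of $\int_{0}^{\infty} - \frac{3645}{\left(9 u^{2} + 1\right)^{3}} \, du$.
$- \frac{3645 \pi}{16}$

Recall the elementary integral
$$J(a) = \int_{0}^{\infty} - \frac{5}{a^{2} + u^{2}} \, du = - \frac{5 \pi}{2 a}.$$

Differentiating under the integral sign with respect to $a$,
$$\frac{dJ}{da} = \int_{0}^{\infty} \frac{10 a}{\left(a^{2} + u^{2}\right)^{2}} \, du = \frac{5 \pi}{2 a^{2}},$$
so $\int_{0}^{\infty} - \frac{5}{\left(a^{2} + u^{2}\right)^{2}} \, du = - \frac{5 \pi}{4 a^{3}}$.

Repeating — each differentiation of $1/(u^2+a^2)^j$ produces $-2ja/(u^2+a^2)^{j+1}$ — and dividing through by $-2ja$ at each step yields, after $2$ differentiations in total,
$$\int_{0}^{\infty} - \frac{5}{\left(a^{2} + u^{2}\right)^{3}} \, du = - \frac{15 \pi}{16 a^{5}}.$$

Setting $a = \frac{1}{3}$:
$$I = - \frac{3645 \pi}{16}.$$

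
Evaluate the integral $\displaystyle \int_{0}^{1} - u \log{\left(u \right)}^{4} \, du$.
$- \frac{3}{4}$

Consider the simpler parametrised integral
$$J(a) = \int_{0}^{1} - u^{a} \, du = - \frac{1}{a + 1}.$$

Differentiating under the integral sign brings down a factor of $\ln u$:
$$\frac{dJ}{da} = \int_{0}^{1} - u^{a} \log{\left(u \right)} \, du = \frac{1}{\left(a + 1\right)^{2}}.$$

Repeating $4$ times in total — each differentiation brings down another $\ln u$ — gives
$$\frac{d^{4}J}{da^{4}} = \int_{0}^{1} - u^{a} \log{\left(u \right)}^{4} \, du = - \frac{24}{\left(a + 1\right)^{5}},$$
and the integrand here is exactly the target integrand, so $I = - \frac{24}{\left(a + 1\right)^{5}}$.

Setting $a = 1$:
$$I = - \frac{3}{4}.$$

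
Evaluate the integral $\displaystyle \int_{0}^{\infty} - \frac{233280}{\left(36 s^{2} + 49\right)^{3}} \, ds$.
$- \frac{7290 \pi}{16807}$

Recall the elementary integral
$$J(a) = \int_{0}^{\infty} - \frac{5}{a^{2} + s^{2}} \, ds = - \frac{5 \pi}{2 a}.$$

Differentiating under the integral sign with respect to $a$,
$$\frac{dJ}{da} = \int_{0}^{\infty} \frac{10 a}{\left(a^{2} + s^{2}\right)^{2}} \, ds = \frac{5 \pi}{2 a^{2}},$$
so $\int_{0}^{\infty} - \frac{5}{\left(a^{2} + s^{2}\right)^{2}} \, ds = - \frac{5 \pi}{4 a^{3}}$.

Repeating — each differentiation of $1/(s^2+a^2)^j$ produces $-2ja/(s^2+a^2)^{j+1}$ — and dividing through by $-2ja$ at each step yields, after $2$ differentiations in total,
$$\int_{0}^{\infty} - \frac{5}{\left(a^{2} + s^{2}\right)^{3}} \, ds = - \frac{15 \pi}{16 a^{5}}.$$

Setting $a = \frac{7}{6}$:
$$I = - \frac{7290 \pi}{16807}.$$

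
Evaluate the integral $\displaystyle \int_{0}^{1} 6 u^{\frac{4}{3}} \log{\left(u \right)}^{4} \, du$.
$\frac{34992}{16807}$

Begin with the known integral
$$J(a) = \int_{0}^{1} 6 u^{a} \, du = \frac{6}{a + 1}.$$

Differentiating under the integral sign brings down a factor of $\ln u$:
$$\frac{dJ}{da} = \int_{0}^{1} 6 u^{a} \log{\left(u \right)} \, du = - \frac{6}{\left(a + 1\right)^{2}}.$$

Repeating $4$ times in total — each differentiation brings down another $\ln u$ — gives
$$\frac{d^{4}J}{da^{4}} = \int_{0}^{1} 6 u^{a} \log{\left(u \right)}^{4} \, du = \frac{144}{\left(a + 1\right)^{5}},$$
and the integrand here is exactly the target integrand, so $I = \frac{144}{\left(a + 1\right)^{5}}$.

Setting $a = \frac{4}{3}$:
$$I = \frac{34992}{16807}.$$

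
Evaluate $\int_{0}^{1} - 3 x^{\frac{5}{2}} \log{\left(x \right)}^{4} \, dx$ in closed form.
$- \frac{2304}{16807}$

Start from the elementary integral
$$J(a) = \int_{0}^{1} - 3 x^{a} \, dx = - \frac{3}{a + 1}.$$

Differentiating under the integral sign brings down a factor of $\ln x$:
$$\frac{dJ}{da} = \int_{0}^{1} - 3 x^{a} \log{\left(x \right)} \, dx = \frac{3}{\left(a + 1\right)^{2}}.$$

Repeating $4$ times in total — each differentiation brings down another $\ln x$ — gives
$$\frac{d^{4}J}{da^{4}} = \int_{0}^{1} - 3 x^{a} \log{\left(x \right)}^{4} \, dx = - \frac{72}{\left(a + 1\right)^{5}},$$
and the integrand here is exactly the target integrand, so $I = - \frac{72}{\left(a + 1\right)^{5}}$.

Setting $a = \frac{5}{2}$:
$$I = - \frac{2304}{16807}.$$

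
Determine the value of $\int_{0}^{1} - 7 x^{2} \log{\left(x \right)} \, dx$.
$\frac{7}{9}$

Begin with the known integral
$$J(a) = \int_{0}^{1} - 7 x^{a} \, dx = - \frac{7}{a + 1}.$$

Differentiating under the integral sign brings down a factor of $\ln x$:
$$\frac{dJ}{da} = \int_{0}^{1} - 7 x^{a} \log{\left(x \right)} \, dx = \frac{7}{\left(a + 1\right)^{2}}.$$

The integral on the left is $I$, so $I = \frac{7}{\left(a + 1\right)^{2}}$.

Setting $a = 2$:
$$I = \frac{7}{9}.$$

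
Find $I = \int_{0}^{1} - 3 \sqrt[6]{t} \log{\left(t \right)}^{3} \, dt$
$\frac{23328}{2401}$

Consider the simpler parametrised integral
$$J(a) = \int_{0}^{1} - 3 t^{a} \, dt = - \frac{3}{a + 1}.$$

Differentiating under the integral sign brings down a factor of $\ln t$:
$$\frac{dJ}{da} = \int_{0}^{1} - 3 t^{a} \log{\left(t \right)} \, dt = \frac{3}{\left(a + 1\right)^{2}}.$$

Repeating $3$ times in total — each differentiation brings down another $\ln t$ — gives
$$\frac{d^{3}J}{da^{3}} = \int_{0}^{1} - 3 t^{a} \log{\left(t \right)}^{3} \, dt = \frac{18}{\left(a + 1\right)^{4}},$$
and the integrand here is exactly the target integrand, so $I = \frac{18}{\left(a + 1\right)^{4}}$.

Setting $a = \frac{1}{6}$:
$$I = \frac{23328}{2401}.$$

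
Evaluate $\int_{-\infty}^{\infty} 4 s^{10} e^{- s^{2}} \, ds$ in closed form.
$\frac{945 \sqrt{\pi}}{8}$

Begin with the known integral
$$J(a) = \int_{-\infty}^{\infty} 4 e^{- a s^{2}} \, ds = \frac{4 \sqrt{\pi}}{\sqrt{a}}.$$

Differentiating under the integral sign brings down a factor of $(-s^2)$:
$$\frac{dJ}{da} = \int_{-\infty}^{\infty} - 4 s^{2} e^{- a s^{2}} \, ds = - \frac{2 \sqrt{\pi}}{a^{\frac{3}{2}}}.$$

Repeating $5$ times in total — each differentiation brings down another $(-s^2)$ — gives
$$\frac{d^{5}J}{da^{5}} = \int_{-\infty}^{\infty} - 4 s^{10} e^{- a s^{2}} \, ds = - \frac{945 \sqrt{\pi}}{8 a^{\frac{11}{2}}},$$
and the integrand here is $(-1)^{5}$ times the target integrand, so $I = (-1)^{5}\,\frac{d^{5}J}{da^{5}} = \frac{945 \sqrt{\pi}}{8 a^{\frac{11}{2}}}$.

Setting $a = 1$:
$$I = \frac{945 \sqrt{\pi}}{8}.$$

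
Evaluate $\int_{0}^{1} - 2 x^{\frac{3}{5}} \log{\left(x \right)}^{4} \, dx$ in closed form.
$- \frac{9375}{2048}$

Start from the elementary integral
$$J(a) = \int_{0}^{1} - 2 x^{a} \, dx = - \frac{2}{a + 1}.$$

Differentiating under the integral sign brings down a factor of $\ln x$:
$$\frac{dJ}{da} = \int_{0}^{1} - 2 x^{a} \log{\left(x \right)} \, dx = \frac{2}{\left(a + 1\right)^{2}}.$$

Repeating $4$ times in total — each differentiation brings down another $\ln x$ — gives
$$\frac{d^{4}J}{da^{4}} = \int_{0}^{1} - 2 x^{a} \log{\left(x \right)}^{4} \, dx = - \frac{48}{\left(a + 1\right)^{5}},$$
and the integrand here is exactly the target integrand, so $I = - \frac{48}{\left(a + 1\right)^{5}}$.

Setting $a = \frac{3}{5}$:
$$I = - \frac{9375}{2048}.$$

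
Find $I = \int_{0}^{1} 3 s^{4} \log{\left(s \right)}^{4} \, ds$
$\frac{72}{3125}$

Begin with the known integral
$$J(a) = \int_{0}^{1} 3 s^{a} \, ds = \frac{3}{a + 1}.$$

Differentiating under the integral sign brings down a factor of $\ln s$:
$$\frac{dJ}{da} = \int_{0}^{1} 3 s^{a} \log{\left(s \right)} \, ds = - \frac{3}{\left(a + 1\right)^{2}}.$$

Repeating $4$ times in total — each differentiation brings down another $\ln s$ — gives
$$\frac{d^{4}J}{da^{4}} = \int_{0}^{1} 3 s^{a} \log{\left(s \right)}^{4} \, ds = \frac{72}{\left(a + 1\right)^{5}},$$
and the integrand here is exactly the target integrand, so $I = \frac{72}{\left(a + 1\right)^{5}}$.

Setting $a = 4$:
$$I = \frac{72}{3125}.$$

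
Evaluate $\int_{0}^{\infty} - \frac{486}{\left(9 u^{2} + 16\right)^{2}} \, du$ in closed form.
$- \frac{81 \pi}{128}$

Recall the elementary integral
$$J(a) = \int_{0}^{\infty} - \frac{6}{a^{2} + u^{2}} \, du = - \frac{3 \pi}{a}.$$

Differentiating under the integral sign with respect to $a$,
$$\frac{dJ}{da} = \int_{0}^{\infty} \frac{12 a}{\left(a^{2} + u^{2}\right)^{2}} \, du = \frac{3 \pi}{a^{2}},$$
so $\int_{0}^{\infty} - \frac{6}{\left(a^{2} + u^{2}\right)^{2}} \, du = - \frac{3 \pi}{2 a^{3}}$.

Setting $a = \frac{4}{3}$:
$$I = - \frac{81 \pi}{128}.$$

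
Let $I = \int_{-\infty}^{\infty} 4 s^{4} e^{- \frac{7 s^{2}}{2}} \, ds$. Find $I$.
$\frac{12 \sqrt{14} \sqrt{\pi}}{343}$

Begin with the known integral
$$J(a) = \int_{-\infty}^{\infty} 4 e^{- a s^{2}} \, ds = \frac{4 \sqrt{\pi}}{\sqrt{a}}.$$

Differentiating under the integral sign brings down a factor of $(-s^2)$:
$$\frac{dJ}{da} = \int_{-\infty}^{\infty} - 4 s^{2} e^{- a s^{2}} \, ds = - \frac{2 \sqrt{\pi}}{a^{\frac{3}{2}}}.$$

Repeating twice in total — each differentiation brings down another $(-s^2)$ — gives
$$\frac{d^{2}J}{da^{2}} = \int_{-\infty}^{\infty} 4 s^{4} e^{- a s^{2}} \, ds = \frac{3 \sqrt{\pi}}{a^{\frac{5}{2}}},$$
and the integrand here is exactly the target integrand, so $I = \frac{3 \sqrt{\pi}}{a^{\frac{5}{2}}}$.

Setting $a = \frac{7}{2}$:
$$I = \frac{12 \sqrt{14} \sqrt{\pi}}{343}.$$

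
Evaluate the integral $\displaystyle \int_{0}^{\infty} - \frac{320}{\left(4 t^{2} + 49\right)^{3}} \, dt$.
$- \frac{30 \pi}{16807}$

Begin with the known result
$$J(a) = \int_{0}^{\infty} - \frac{5}{a^{2} + t^{2}} \, dt = - \frac{5 \pi}{2 a}.$$

Differentiating under the integral sign with respect to $a$,
$$\frac{dJ}{da} = \int_{0}^{\infty} \frac{10 a}{\left(a^{2} + t^{2}\right)^{2}} \, dt = \frac{5 \pi}{2 a^{2}},$$
so $\int_{0}^{\infty} - \frac{5}{\left(a^{2} + t^{2}\right)^{2}} \, dt = - \frac{5 \pi}{4 a^{3}}$.

Repeating — each differentiation of $1/(t^2+a^2)^j$ produces $-2ja/(t^2+a^2)^{j+1}$ — and dividing through by $-2ja$ at each step yields, after $2$ differentiations in total,
$$\int_{0}^{\infty} - \frac{5}{\left(a^{2} + t^{2}\right)^{3}} \, dt = - \frac{15 \pi}{16 a^{5}}.$$

Setting $a = \frac{7}{2}$:
$$I = - \frac{30 \pi}{16807}.$$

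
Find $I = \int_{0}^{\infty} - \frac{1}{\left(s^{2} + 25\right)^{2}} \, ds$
$- \frac{\pi}{500}$

Start from the standard arctangent integral
$$J(a) = \int_{0}^{\infty} - \frac{1}{a^{2} + s^{2}} \, ds = - \frac{\pi}{2 a}.$$

Differentiating under the integral sign with respect to $a$,
$$\frac{dJ}{da} = \int_{0}^{\infty} \frac{2 a}{\left(a^{2} + s^{2}\right)^{2}} \, ds = \frac{\pi}{2 a^{2}},$$
so $\int_{0}^{\infty} - \frac{1}{\left(a^{2} + s^{2}\right)^{2}} \, ds = - \frac{\pi}{4 a^{3}}$.

Setting $a = 5$:
$$I = - \frac{\pi}{500}.$$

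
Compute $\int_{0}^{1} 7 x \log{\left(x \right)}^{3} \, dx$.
$- \frac{21}{8}$

Consider the simpler parametrised integral
$$J(a) = \int_{0}^{1} 7 x^{a} \, dx = \frac{7}{a + 1}.$$

Differentiating under the integral sign brings down a factor of $\ln x$:
$$\frac{dJ}{da} = \int_{0}^{1} 7 x^{a} \log{\left(x \right)} \, dx = - \frac{7}{\left(a + 1\right)^{2}}.$$

Repeating $3$ times in total — each differentiation brings down another $\ln x$ — gives
$$\frac{d^{3}J}{da^{3}} = \int_{0}^{1} 7 x^{a} \log{\left(x \right)}^{3} \, dx = - \frac{42}{\left(a + 1\right)^{4}},$$
and the integrand here is exactly the target integrand, so $I = - \frac{42}{\left(a + 1\right)^{4}}$.

Setting $a = 1$:
$$I = - \frac{21}{8}.$$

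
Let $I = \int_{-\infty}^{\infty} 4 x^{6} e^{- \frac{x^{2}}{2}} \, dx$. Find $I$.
$60 \sqrt{2} \sqrt{\pi}$

Begin with the known integral
$$J(a) = \int_{-\infty}^{\infty} 4 e^{- a x^{2}} \, dx = \frac{4 \sqrt{\pi}}{\sqrt{a}}.$$

Differentiating under the integral sign brings down a factor of $(-x^2)$:
$$\frac{dJ}{da} = \int_{-\infty}^{\infty} - 4 x^{2} e^{- a x^{2}} \, dx = - \frac{2 \sqrt{\pi}}{a^{\frac{3}{2}}}.$$

Repeating $3$ times in total — each differentiation brings down another $(-x^2)$ — gives
$$\frac{d^{3}J}{da^{3}} = \int_{-\infty}^{\infty} - 4 x^{6} e^{- a x^{2}} \, dx = - \frac{15 \sqrt{\pi}}{2 a^{\frac{7}{2}}},$$
and the integrand here is $(-1)^{3}$ times the target integrand, so $I = (-1)^{3}\,\frac{d^{3}J}{da^{3}} = \frac{15 \sqrt{\pi}}{2 a^{\frac{7}{2}}}$.

Setting $a = \frac{1}{2}$:
$$I = 60 \sqrt{2} \sqrt{\pi}.$$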